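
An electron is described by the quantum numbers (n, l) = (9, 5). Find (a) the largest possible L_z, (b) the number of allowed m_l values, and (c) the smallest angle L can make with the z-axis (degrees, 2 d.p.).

L_z,max = lℏ = 5ℏ.
There are 2l+1 = 11 values of m_l.
cos θ_min = 5/√30, so θ_min ≈ 24.09°.

L_z,max = 5ℏ; 11 values; θ_min ≈ 24.09°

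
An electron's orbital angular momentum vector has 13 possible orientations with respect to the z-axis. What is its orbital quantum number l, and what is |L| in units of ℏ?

l = 6, |L| = √42 ℏ ≈ 6.481ℏ

Since there are 2l+1 = 13 values of m_l, l = 6.
|L| = ℏ√(l(l+1)) = ℏ√(6·7) = √42 ℏ.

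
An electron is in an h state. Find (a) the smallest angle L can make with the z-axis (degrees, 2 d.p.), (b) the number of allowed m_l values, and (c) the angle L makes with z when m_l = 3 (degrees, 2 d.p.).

For an h orbital, l = 5.
cos θ_min = 5/√30, so θ_min ≈ 24.09°.
There are 2l+1 = 11 values of m_l.
For m_l = 3: cos θ = 3/√30, θ ≈ 56.79°.

θ_min ≈ 24.09°; 11 values; θ(m_l=3) ≈ 56.79°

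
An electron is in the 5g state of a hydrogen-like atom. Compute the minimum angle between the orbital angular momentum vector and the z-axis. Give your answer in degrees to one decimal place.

The 5g subshell has l = 4.
|L| = √(l(l+1)) ℏ = 2√5 ℏ.
The smallest angle corresponds to the largest L_z, i.e. m_l = l = 4, giving L_z = 4ℏ.
cos θ_min = 4/√20, so θ_min ≈ 26.6°.

θ_min ≈ 26.6°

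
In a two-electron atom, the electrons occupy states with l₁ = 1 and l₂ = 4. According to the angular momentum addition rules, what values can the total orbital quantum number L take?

The total orbital quantum number L ranges from |l₁ − l₂| to l₁ + l₂ in integer steps.
So L can be 3, 4, 5.

L = 3, 4, 5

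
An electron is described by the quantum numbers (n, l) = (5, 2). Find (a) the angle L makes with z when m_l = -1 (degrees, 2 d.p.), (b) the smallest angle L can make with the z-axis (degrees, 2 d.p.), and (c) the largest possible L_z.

θ(m_l=-1) ≈ 114.09°; θ_min ≈ 35.26°; L_z,max = 2ℏ

For m_l = -1: cos θ = -1/√6, θ ≈ 114.09°.
cos θ_min = 2/√6, so θ_min ≈ 35.26°.
L_z,max = lℏ = 2ℏ.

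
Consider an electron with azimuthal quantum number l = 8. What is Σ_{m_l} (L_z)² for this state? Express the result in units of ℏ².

Σ(L_z)² = 408 ℏ²

m_l runs from −8 to 8, i.e. {-8, -7, -6, -5, -4, -3, -2, -1, 0, 1, 2, 3, 4, 5, 6, 7, 8}.
Σ m_l² = l(l+1)(2l+1)/3 = 8·9·17/3 = 408.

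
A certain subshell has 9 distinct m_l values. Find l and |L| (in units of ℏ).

9 = 2l + 1, so l = (9−1)/2 = 4.
Then |L| = √(l(l+1)) ℏ = 2√5 ℏ.

l = 4, |L| = 2√5 ℏ ≈ 4.472ℏ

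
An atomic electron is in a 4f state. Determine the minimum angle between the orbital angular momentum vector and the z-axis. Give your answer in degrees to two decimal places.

θ_min ≈ 30.00°

4f means n = 4, l = 3.
|L| = ℏ√(l(l+1)) = 2√3 ℏ.
The smallest angle corresponds to the largest L_z, i.e. m_l = l = 3, giving L_z = 3ℏ.
cos θ_min = 3/√12, so θ_min ≈ 30.00°.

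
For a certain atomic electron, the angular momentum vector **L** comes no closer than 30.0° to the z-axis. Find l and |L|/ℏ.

l = 3, |L| = 2√3 ℏ ≈ 3.464ℏ

cos²θ_min = l/(l+1) = 0.7500.
l = cos²θ/sin²θ ≈ 3.
Then |L| = ℏ√(3·4) = 2√3 ℏ.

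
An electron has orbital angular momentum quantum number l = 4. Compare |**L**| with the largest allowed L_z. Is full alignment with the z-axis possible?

|L| = 2√5 ℏ ≈ 4.4721ℏ, while L_z,max = lℏ = 4ℏ.
Since |L| > L_z,max, the vector can never point exactly along z; the closest it comes is θ_min = arccos(4/√20) ≈ 26.6°.

No: L_z,max = 4ℏ < |L| = 2√5 ℏ ≈ 4.472ℏ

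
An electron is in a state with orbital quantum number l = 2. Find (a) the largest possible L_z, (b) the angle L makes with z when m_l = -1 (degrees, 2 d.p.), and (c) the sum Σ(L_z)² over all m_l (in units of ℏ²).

L_z,max = 2ℏ; θ(m_l=-1) ≈ 114.09°; Σ(L_z)² = 10 ℏ²

L_z,max = lℏ = 2ℏ.
For m_l = -1: cos θ = -1/√6, θ ≈ 114.09°.
Σ m_l² = 10, so Σ(L_z)² = 10 ℏ².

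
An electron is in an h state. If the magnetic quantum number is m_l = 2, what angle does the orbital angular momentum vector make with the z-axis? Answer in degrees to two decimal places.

The letter h corresponds to l = 5.
|L| = √(l(l+1)) ℏ = √30 ℏ.
L_z = m_l ℏ = 2ℏ.
cos θ = L_z/|L| = 2/√30, so θ ≈ 68.58°.

θ ≈ 68.58°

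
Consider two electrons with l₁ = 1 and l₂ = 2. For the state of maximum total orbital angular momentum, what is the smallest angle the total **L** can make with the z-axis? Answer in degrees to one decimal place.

θ_min ≈ 30.0°

L runs from |1 − 2| = 1 to 1 + 2 = 3.
L ∈ {1, 2, 3}.
The maximum is L = 3, with |L_tot| = ℏ√(3·4) = 2√3 ℏ.
The minimum angle with z is arccos(3/√12) ≈ 30.0°.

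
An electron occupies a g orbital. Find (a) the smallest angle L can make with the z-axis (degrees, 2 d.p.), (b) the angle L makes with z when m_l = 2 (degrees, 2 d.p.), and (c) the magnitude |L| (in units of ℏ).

The letter g corresponds to l = 4.
cos θ_min = 4/√20, so θ_min ≈ 26.57°.
For m_l = 2: cos θ = 2/√20, θ ≈ 63.43°.
|L| = ℏ√(4·5) = 2√5 ℏ ≈ 4.472ℏ.

θ_min ≈ 26.57°; θ(m_l=2) ≈ 63.43°; |L| = 2√5 ℏ ≈ 4.472ℏ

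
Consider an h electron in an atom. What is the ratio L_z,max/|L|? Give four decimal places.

L_z,max/|L| = 0.9129

For an h orbital, l = 5.
|L| = √30 ℏ ≈ 5.4772ℏ, while L_z,max = lℏ = 5ℏ.
L_z,max/|L| = 5/√30 = 0.9129.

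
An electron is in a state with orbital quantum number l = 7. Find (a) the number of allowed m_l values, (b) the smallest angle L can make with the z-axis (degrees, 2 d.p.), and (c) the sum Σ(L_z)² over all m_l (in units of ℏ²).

There are 2l+1 = 15 values of m_l.
cos θ_min = 7/√56, so θ_min ≈ 20.70°.
Σ m_l² = 280, so Σ(L_z)² = 280 ℏ².

15 values; θ_min ≈ 20.70°; Σ(L_z)² = 280 ℏ²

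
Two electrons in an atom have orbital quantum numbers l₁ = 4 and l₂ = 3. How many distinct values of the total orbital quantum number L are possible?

7

Angular momentum addition gives L = |l₁ − l₂|, …, l₁ + l₂.
So L can be 1, 2, 3, 4, 5, 6, 7.
That is 7 values.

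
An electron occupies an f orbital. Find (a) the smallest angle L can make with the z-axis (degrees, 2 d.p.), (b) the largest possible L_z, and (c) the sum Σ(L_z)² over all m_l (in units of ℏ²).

The letter f corresponds to l = 3.
cos θ_min = 3/√12, so θ_min ≈ 30.00°.
L_z,max = lℏ = 3ℏ.
Σ m_l² = 28, so Σ(L_z)² = 28 ℏ².

θ_min ≈ 30.00°; L_z,max = 3ℏ; Σ(L_z)² = 28 ℏ²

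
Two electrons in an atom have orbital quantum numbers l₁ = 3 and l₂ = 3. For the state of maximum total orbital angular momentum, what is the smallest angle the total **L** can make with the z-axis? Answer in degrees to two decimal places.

θ_min ≈ 22.21°

Angular momentum addition gives L = |l₁ − l₂|, …, l₁ + l₂.
So L can be 0, 1, 2, 3, 4, 5, 6.
The maximum is L = 6, with |L_tot| = ℏ√(6·7) = √42 ℏ.
The minimum angle with z is arccos(6/√42) ≈ 22.21°.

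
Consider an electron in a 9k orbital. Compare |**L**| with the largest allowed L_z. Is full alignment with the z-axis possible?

No: L_z,max = 7ℏ < |L| = 2√14 ℏ ≈ 7.483ℏ

9k means n = 9, l = 7.
|L| = 2√14 ℏ ≈ 7.4833ℏ, while L_z,max = lℏ = 7ℏ.
Since |L| > L_z,max, the vector can never point exactly along z; the closest it comes is θ_min = arccos(7/√56) ≈ 20.7°.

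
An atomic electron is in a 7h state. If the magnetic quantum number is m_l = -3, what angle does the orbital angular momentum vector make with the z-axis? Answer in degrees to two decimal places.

θ ≈ 123.21°

The 7h subshell has l = 5.
|L| = √(l(l+1)) ℏ = √30 ℏ.
L_z = m_l ℏ = −3ℏ.
cos θ = L_z/|L| = -3/√30, so θ ≈ 123.21°.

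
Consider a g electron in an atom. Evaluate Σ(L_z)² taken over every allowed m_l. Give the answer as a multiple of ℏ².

A g state has l = 4.
The allowed m_l values are -4, -3, -2, -1, 0, 1, 2, 3, 4.
Σ m_l² = l(l+1)(2l+1)/3 = 4·5·9/3 = 60.

Σ(L_z)² = 60 ℏ²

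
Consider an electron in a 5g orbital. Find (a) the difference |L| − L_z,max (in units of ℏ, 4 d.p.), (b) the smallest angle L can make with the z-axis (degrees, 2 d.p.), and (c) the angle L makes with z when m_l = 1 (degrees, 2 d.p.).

For 5g, l = 4.
|L| − L_z,max = (2√5 − 4)ℏ ≈ 0.4721ℏ.
cos θ_min = 4/√20, so θ_min ≈ 26.57°.
For m_l = 1: cos θ = 1/√20, θ ≈ 77.08°.

|L|−L_z,max ≈ 0.4721ℏ; θ_min ≈ 26.57°; θ(m_l=1) ≈ 77.08°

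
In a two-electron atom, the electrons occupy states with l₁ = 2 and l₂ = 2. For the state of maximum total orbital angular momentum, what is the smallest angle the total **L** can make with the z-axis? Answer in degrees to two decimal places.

Angular momentum addition gives L = |l₁ − l₂|, …, l₁ + l₂.
L ∈ {0, 1, 2, 3, 4}.
The maximum is L = 4, with |L_tot| = ℏ√(4·5) = 2√5 ℏ.
The minimum angle with z is arccos(4/√20) ≈ 26.57°.

θ_min ≈ 26.57°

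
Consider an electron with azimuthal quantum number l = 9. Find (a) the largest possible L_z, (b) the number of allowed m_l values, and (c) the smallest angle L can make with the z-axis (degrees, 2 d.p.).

L_z,max = 9ℏ; 19 values; θ_min ≈ 18.43°

L_z,max = lℏ = 9ℏ.
There are 2l+1 = 19 values of m_l.
cos θ_min = 9/√90, so θ_min ≈ 18.43°.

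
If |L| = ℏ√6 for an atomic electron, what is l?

l = 2

(|L|/ℏ)² = l(l+1) = 6.
Solving: l = 2.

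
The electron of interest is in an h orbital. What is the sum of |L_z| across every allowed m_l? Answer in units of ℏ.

The letter h corresponds to l = 5.
m_l ∈ {-5, -4, -3, -2, -1, 0, 1, 2, 3, 4, 5}.
Σ|m_l| = l(l+1) = 30.

Σ|L_z| = 30 ℏ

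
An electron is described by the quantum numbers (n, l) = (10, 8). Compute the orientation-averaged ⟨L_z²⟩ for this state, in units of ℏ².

The allowed m_l values are -8, -7, -6, -5, -4, -3, -2, -1, 0, 1, 2, 3, 4, 5, 6, 7, 8.
⟨L_z²⟩ = ℏ²·(Σ m_l²)/(2l+1) = ℏ²·408/17 = 24ℏ².

⟨L_z²⟩ = 24 ℏ²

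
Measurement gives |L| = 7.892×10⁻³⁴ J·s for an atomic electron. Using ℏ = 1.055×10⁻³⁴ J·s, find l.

|L|/ℏ = (7.892×10⁻³⁴)/(1.055×10⁻³⁴) ≈ 7.481.
Set l(l+1) = 55.96; the integer solution is l = 7.

l = 7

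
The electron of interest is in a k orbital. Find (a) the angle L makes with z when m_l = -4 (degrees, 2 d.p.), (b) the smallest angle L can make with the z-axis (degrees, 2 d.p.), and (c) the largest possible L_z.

The letter k corresponds to l = 7.
For m_l = -4: cos θ = -4/√56, θ ≈ 122.31°.
cos θ_min = 7/√56, so θ_min ≈ 20.70°.
L_z,max = lℏ = 7ℏ.

θ(m_l=-4) ≈ 122.31°; θ_min ≈ 20.70°; L_z,max = 7ℏ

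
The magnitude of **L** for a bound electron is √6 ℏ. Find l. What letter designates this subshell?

l = 2 (d orbital)

Since |L|² = l(l+1)ℏ², l(l+1) = 6.
Solving: l = 2.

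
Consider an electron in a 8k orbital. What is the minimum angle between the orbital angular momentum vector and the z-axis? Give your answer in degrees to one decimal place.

The 8k subshell has l = 7.
|L|² = l(l+1)ℏ² = 56ℏ², so |L| = 2√14 ℏ.
The smallest angle corresponds to the largest L_z, i.e. m_l = l = 7, giving L_z = 7ℏ.
cos θ_min = 7/√56, so θ_min ≈ 20.7°.

θ_min ≈ 20.7°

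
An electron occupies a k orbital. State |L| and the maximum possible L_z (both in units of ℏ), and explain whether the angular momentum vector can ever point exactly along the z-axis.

No: L_z,max = 7ℏ < |L| = 2√14 ℏ ≈ 7.483ℏ

For a k orbital, l = 7.
|L| = 2√14 ℏ ≈ 7.4833ℏ, while L_z,max = lℏ = 7ℏ.
Since |L| > L_z,max, the vector can never point exactly along z; the closest it comes is θ_min = arccos(7/√56) ≈ 20.7°.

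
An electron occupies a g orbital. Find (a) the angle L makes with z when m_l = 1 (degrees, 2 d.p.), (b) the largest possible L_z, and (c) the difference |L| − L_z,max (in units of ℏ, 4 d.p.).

For a g orbital, l = 4.
For m_l = 1: cos θ = 1/√20, θ ≈ 77.08°.
L_z,max = lℏ = 4ℏ.
|L| − L_z,max = (2√5 − 4)ℏ ≈ 0.4721ℏ.

θ(m_l=1) ≈ 77.08°; L_z,max = 4ℏ; |L|−L_z,max ≈ 0.4721ℏ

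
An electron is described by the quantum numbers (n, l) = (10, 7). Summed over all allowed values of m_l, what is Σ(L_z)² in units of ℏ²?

The allowed m_l values are -7, -6, -5, -4, -3, -2, -1, 0, 1, 2, 3, 4, 5, 6, 7.
Σ m_l² = l(l+1)(2l+1)/3 = 7·8·15/3 = 280.

Σ(L_z)² = 280 ℏ²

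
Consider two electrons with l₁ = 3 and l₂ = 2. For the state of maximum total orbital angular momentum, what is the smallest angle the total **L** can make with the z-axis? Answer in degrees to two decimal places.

By the triangle rule, |l₁ − l₂| ≤ L ≤ l₁ + l₂.
L ∈ {1, 2, 3, 4, 5}.
The maximum is L = 5, with |L_tot| = ℏ√(5·6) = √30 ℏ.
The minimum angle with z is arccos(5/√30) ≈ 24.09°.

θ_min ≈ 24.09°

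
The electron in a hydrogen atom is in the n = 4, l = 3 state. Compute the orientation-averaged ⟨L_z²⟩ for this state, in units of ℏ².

m_l ∈ {-3, -2, -1, 0, 1, 2, 3}.
⟨L_z²⟩ = ℏ²·l(l+1)/3 = 4ℏ².

⟨L_z²⟩ = 4 ℏ²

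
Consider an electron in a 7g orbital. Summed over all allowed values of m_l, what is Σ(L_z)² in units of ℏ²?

The 7g subshell has l = 4.
m_l ∈ {-4, -3, -2, -1, 0, 1, 2, 3, 4}.
Summing m² from −4 to 4: Σ m_l² = 60.

Σ(L_z)² = 60 ℏ²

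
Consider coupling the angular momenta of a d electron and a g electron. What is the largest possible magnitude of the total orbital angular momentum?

Angular momentum addition gives L = |l₁ − l₂|, …, l₁ + l₂.
Allowed values: L = 2, 3, 4, 5, 6.
The largest magnitude corresponds to L = 6: |L_tot| = ℏ√(6·7) = √42 ℏ.

|L_tot|_max = √42 ℏ ≈ 6.481ℏ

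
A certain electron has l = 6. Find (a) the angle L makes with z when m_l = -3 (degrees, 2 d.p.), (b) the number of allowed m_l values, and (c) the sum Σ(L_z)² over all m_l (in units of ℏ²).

For m_l = -3: cos θ = -3/√42, θ ≈ 117.58°.
There are 2l+1 = 13 values of m_l.
Σ m_l² = 182, so Σ(L_z)² = 182 ℏ².

θ(m_l=-3) ≈ 117.58°; 13 values; Σ(L_z)² = 182 ℏ²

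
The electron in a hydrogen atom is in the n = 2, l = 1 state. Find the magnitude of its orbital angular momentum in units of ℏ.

|L| = √2 ℏ ≈ 1.414ℏ

|L| = ℏ√(l(l+1)) = ℏ√(1·2) = √2 ℏ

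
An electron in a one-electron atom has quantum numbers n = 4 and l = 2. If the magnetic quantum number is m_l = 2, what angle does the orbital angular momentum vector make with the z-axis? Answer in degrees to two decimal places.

θ ≈ 35.26°

|L| = ℏ√(l(l+1)) = √6 ℏ.
L_z = m_l ℏ = 2ℏ.
cos θ = L_z/|L| = 2/√6, so θ ≈ 35.26°.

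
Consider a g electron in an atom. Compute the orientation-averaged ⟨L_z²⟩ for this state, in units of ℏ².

A g state has l = 4.
The allowed m_l values are -4, -3, -2, -1, 0, 1, 2, 3, 4.
Average of L_z² over 9 states: 60/9 ℏ² = 6.667 ℏ².

⟨L_z²⟩ = 6.667 ℏ²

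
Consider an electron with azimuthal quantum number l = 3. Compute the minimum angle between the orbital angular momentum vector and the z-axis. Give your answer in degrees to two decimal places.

|L| = √(l(l+1)) ℏ = 2√3 ℏ.
The smallest angle corresponds to the largest L_z, i.e. m_l = l = 3, giving L_z = 3ℏ.
cos θ_min = 3/√12, so θ_min ≈ 30.00°.

θ_min ≈ 30.00°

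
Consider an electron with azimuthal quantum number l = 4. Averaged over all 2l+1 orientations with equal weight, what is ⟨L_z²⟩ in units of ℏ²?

m_l ∈ {-4, -3, -2, -1, 0, 1, 2, 3, 4}.
⟨L_z²⟩ = ℏ²·(Σ m_l²)/(2l+1) = ℏ²·60/9 = 6.667ℏ².

⟨L_z²⟩ = 6.667 ℏ²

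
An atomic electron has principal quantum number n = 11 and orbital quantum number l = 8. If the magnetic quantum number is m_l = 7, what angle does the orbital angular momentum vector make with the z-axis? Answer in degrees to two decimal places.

θ ≈ 34.42°

|L| = ℏ√(l(l+1)) = 6√2 ℏ.
L_z = m_l ℏ = 7ℏ.
cos θ = L_z/|L| = 7/√72, so θ ≈ 34.42°.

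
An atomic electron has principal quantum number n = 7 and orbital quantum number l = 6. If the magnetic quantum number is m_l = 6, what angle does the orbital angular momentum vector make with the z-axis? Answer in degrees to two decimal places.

|L|² = l(l+1)ℏ² = 42ℏ², so |L| = √42 ℏ.
L_z = m_l ℏ = 6ℏ.
cos θ = L_z/|L| = 6/√42, so θ ≈ 22.21°.

θ ≈ 22.21°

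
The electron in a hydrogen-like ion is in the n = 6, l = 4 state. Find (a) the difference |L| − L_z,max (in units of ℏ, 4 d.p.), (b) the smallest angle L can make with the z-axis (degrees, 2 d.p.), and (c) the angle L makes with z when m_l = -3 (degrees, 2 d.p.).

|L|−L_z,max ≈ 0.4721ℏ; θ_min ≈ 26.57°; θ(m_l=-3) ≈ 132.13°

|L| − L_z,max = (2√5 − 4)ℏ ≈ 0.4721ℏ.
cos θ_min = 4/√20, so θ_min ≈ 26.57°.
For m_l = -3: cos θ = -3/√20, θ ≈ 132.13°.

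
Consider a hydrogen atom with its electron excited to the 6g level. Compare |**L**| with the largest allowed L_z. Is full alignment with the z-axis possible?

No: L_z,max = 4ℏ < |L| = 2√5 ℏ ≈ 4.472ℏ

The 6g level has l = 4.
|L| = 2√5 ℏ ≈ 4.4721ℏ, while L_z,max = lℏ = 4ℏ.
Since |L| > L_z,max, the vector can never point exactly along z; the closest it comes is θ_min = arccos(4/√20) ≈ 26.6°.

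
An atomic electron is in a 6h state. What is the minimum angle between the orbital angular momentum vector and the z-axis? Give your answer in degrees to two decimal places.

The 6h subshell has l = 5.
|L| = √(l(l+1)) ℏ = √30 ℏ.
The smallest angle corresponds to the largest L_z, i.e. m_l = l = 5, giving L_z = 5ℏ.
cos θ_min = 5/√30, so θ_min ≈ 24.09°.

θ_min ≈ 24.09°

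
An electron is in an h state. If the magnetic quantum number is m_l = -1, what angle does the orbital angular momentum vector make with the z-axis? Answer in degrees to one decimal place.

θ ≈ 100.5°

For an h orbital, l = 5.
|L|² = l(l+1)ℏ² = 30ℏ², so |L| = √30 ℏ.
L_z = m_l ℏ = −1ℏ.
cos θ = L_z/|L| = -1/√30, so θ ≈ 100.5°.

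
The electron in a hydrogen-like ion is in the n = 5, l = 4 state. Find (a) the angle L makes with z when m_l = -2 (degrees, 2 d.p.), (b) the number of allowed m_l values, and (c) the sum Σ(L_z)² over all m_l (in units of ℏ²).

For m_l = -2: cos θ = -2/√20, θ ≈ 116.57°.
There are 2l+1 = 9 values of m_l.
Σ m_l² = 60, so Σ(L_z)² = 60 ℏ².

θ(m_l=-2) ≈ 116.57°; 9 values; Σ(L_z)² = 60 ℏ²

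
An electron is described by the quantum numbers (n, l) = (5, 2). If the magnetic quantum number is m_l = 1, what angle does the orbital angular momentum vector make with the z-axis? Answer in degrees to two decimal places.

|L| = ℏ√(l(l+1)) = √6 ℏ.
L_z = m_l ℏ = 1ℏ.
cos θ = L_z/|L| = 1/√6, so θ ≈ 65.91°.

θ ≈ 65.91°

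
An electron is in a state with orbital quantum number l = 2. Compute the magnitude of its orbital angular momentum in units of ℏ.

|L| = ℏ√(l(l+1)) = ℏ√(2·3) = √6 ℏ

|L| = √6 ℏ ≈ 2.449ℏ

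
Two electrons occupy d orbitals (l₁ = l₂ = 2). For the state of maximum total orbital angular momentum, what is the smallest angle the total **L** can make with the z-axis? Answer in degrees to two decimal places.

θ_min ≈ 26.57°

The total orbital quantum number L ranges from |l₁ − l₂| to l₁ + l₂ in integer steps.
Allowed values: L = 0, 1, 2, 3, 4.
The maximum is L = 4, with |L_tot| = ℏ√(4·5) = 2√5 ℏ.
The minimum angle with z is arccos(4/√20) ≈ 26.57°.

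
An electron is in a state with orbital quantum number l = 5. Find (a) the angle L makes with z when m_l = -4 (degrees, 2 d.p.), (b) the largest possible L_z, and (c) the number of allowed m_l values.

θ(m_l=-4) ≈ 136.91°; L_z,max = 5ℏ; 11 values

For m_l = -4: cos θ = -4/√30, θ ≈ 136.91°.
L_z,max = lℏ = 5ℏ.
There are 2l+1 = 11 values of m_l.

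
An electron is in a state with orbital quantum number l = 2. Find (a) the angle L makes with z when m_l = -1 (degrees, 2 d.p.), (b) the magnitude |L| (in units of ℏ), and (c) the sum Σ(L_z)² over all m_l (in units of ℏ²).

θ(m_l=-1) ≈ 114.09°; |L| = √6 ℏ ≈ 2.449ℏ; Σ(L_z)² = 10 ℏ²

For m_l = -1: cos θ = -1/√6, θ ≈ 114.09°.
|L| = ℏ√(2·3) = √6 ℏ ≈ 2.449ℏ.
Σ m_l² = 10, so Σ(L_z)² = 10 ℏ².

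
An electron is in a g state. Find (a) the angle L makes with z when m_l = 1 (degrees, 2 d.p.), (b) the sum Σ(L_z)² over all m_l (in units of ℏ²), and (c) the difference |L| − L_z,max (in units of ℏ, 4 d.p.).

G corresponds to l = 4.
For m_l = 1: cos θ = 1/√20, θ ≈ 77.08°.
Σ m_l² = 60, so Σ(L_z)² = 60 ℏ².
|L| − L_z,max = (2√5 − 4)ℏ ≈ 0.4721ℏ.

θ(m_l=1) ≈ 77.08°; Σ(L_z)² = 60 ℏ²; |L|−L_z,max ≈ 0.4721ℏ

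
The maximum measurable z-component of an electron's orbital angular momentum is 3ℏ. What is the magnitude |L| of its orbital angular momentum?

L_z,max = lℏ, so l = 3.
|L| = ℏ√(l(l+1)) = 2√3 ℏ.

|L| = 2√3 ℏ ≈ 3.464ℏ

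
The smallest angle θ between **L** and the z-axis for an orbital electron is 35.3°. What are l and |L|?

l = 2, |L| = √6 ℏ ≈ 2.449ℏ

At minimum angle, m_l = l, so cos θ = l/√(l(l+1)); cos²θ = l/(l+1) = 0.6661.
l = cos²θ/sin²θ ≈ 2.
Then |L| = ℏ√(2·3) = √6 ℏ.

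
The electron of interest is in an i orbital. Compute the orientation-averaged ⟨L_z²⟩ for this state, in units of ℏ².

For an i orbital, l = 6.
m_l runs from −6 to 6, i.e. {-6, -5, -4, -3, -2, -1, 0, 1, 2, 3, 4, 5, 6}.
⟨L_z²⟩ = ℏ²·l(l+1)/3 = 14ℏ².

⟨L_z²⟩ = 14 ℏ²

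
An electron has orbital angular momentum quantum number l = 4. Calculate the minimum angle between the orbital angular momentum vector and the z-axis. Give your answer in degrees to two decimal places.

|L|² = l(l+1)ℏ² = 20ℏ², so |L| = 2√5 ℏ.
The smallest angle corresponds to the largest L_z, i.e. m_l = l = 4, giving L_z = 4ℏ.
cos θ_min = 4/√20, so θ_min ≈ 26.57°.

θ_min ≈ 26.57°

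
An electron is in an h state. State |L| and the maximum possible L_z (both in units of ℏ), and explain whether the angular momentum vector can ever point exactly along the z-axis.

No: L_z,max = 5ℏ < |L| = √30 ℏ ≈ 5.477ℏ

For an h orbital, l = 5.
|L| = √30 ℏ ≈ 5.4772ℏ, while L_z,max = lℏ = 5ℏ.
Since |L| > L_z,max, the vector can never point exactly along z; the closest it comes is θ_min = arccos(5/√30) ≈ 24.1°.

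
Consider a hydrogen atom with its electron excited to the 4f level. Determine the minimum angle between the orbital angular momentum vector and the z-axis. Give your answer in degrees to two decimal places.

The 4f level has l = 3.
|L|² = l(l+1)ℏ² = 12ℏ², so |L| = 2√3 ℏ.
The smallest angle corresponds to the largest L_z, i.e. m_l = l = 3, giving L_z = 3ℏ.
cos θ_min = 3/√12, so θ_min ≈ 30.00°.

θ_min ≈ 30.00°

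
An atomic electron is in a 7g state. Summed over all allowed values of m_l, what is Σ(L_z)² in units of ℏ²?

7g means n = 7, l = 4.
The allowed m_l values are -4, -3, -2, -1, 0, 1, 2, 3, 4.
Σ m_l² = l(l+1)(2l+1)/3 = 4·5·9/3 = 60.

Σ(L_z)² = 60 ℏ²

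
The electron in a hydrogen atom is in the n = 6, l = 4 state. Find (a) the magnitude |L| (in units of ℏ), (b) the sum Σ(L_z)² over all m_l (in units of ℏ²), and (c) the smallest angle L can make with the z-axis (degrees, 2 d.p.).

|L| = ℏ√(4·5) = 2√5 ℏ ≈ 4.472ℏ.
Σ m_l² = 60, so Σ(L_z)² = 60 ℏ².
cos θ_min = 4/√20, so θ_min ≈ 26.57°.

|L| = 2√5 ℏ ≈ 4.472ℏ; Σ(L_z)² = 60 ℏ²; θ_min ≈ 26.57°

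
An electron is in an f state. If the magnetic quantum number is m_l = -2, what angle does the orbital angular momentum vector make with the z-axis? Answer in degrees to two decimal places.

θ ≈ 125.26°

An f state has l = 3.
|L| = ℏ√(l(l+1)) = 2√3 ℏ.
L_z = m_l ℏ = −2ℏ.
cos θ = L_z/|L| = -2/√12, so θ ≈ 125.26°.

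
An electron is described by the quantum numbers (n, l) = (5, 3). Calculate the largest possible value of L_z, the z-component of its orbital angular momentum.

L_z = m_l ℏ with m_l ∈ {−3, …, 3}; the maximum is m_l = 3.

L_z,max = 3ℏ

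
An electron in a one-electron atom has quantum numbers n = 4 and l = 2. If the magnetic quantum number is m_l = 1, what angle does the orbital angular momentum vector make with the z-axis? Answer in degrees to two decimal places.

|L| = √(l(l+1)) ℏ = √6 ℏ.
L_z = m_l ℏ = 1ℏ.
cos θ = L_z/|L| = 1/√6, so θ ≈ 65.91°.

θ ≈ 65.91°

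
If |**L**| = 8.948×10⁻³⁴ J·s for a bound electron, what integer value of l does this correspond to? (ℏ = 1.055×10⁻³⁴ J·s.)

l = 8

Dividing by ℏ: |L|/ℏ ≈ 8.482.
l(l+1) ≈ 8.482² ≈ 71.94, so l = 8.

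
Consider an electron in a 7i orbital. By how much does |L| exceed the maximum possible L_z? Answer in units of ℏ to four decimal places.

The 7i subshell has l = 6.
|L| = √42 ℏ ≈ 6.4807ℏ, while L_z,max = lℏ = 6ℏ.
The difference is (√42 − 6)ℏ ≈ 0.4807ℏ.

|L| − L_z,max ≈ 0.4807ℏ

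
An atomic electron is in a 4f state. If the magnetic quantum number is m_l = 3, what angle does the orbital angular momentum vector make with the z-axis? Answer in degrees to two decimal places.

4f means n = 4, l = 3.
|L|² = l(l+1)ℏ² = 12ℏ², so |L| = 2√3 ℏ.
L_z = m_l ℏ = 3ℏ.
cos θ = L_z/|L| = 3/√12, so θ ≈ 30.00°.

θ ≈ 30.00°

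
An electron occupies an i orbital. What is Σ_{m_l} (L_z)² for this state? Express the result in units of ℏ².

An i state has l = 6.
m_l ∈ {-6, -5, -4, -3, -2, -1, 0, 1, 2, 3, 4, 5, 6}.
Σ m_l² = 2·(1 + 4 + 9 + 16 + 25 + 36) = 182.

Σ(L_z)² = 182 ℏ²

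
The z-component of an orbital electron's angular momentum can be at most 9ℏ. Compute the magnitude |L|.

|L| = 3√10 ℏ ≈ 9.487ℏ

L_z,max = lℏ, so l = 9.
|L| = √(l(l+1)) ℏ = 3√10 ℏ.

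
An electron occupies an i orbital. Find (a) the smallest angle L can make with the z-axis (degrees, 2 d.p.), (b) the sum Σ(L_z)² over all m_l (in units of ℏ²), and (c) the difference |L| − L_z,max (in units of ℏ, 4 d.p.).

θ_min ≈ 22.21°; Σ(L_z)² = 182 ℏ²; |L|−L_z,max ≈ 0.4807ℏ

For an i orbital, l = 6.
cos θ_min = 6/√42, so θ_min ≈ 22.21°.
Σ m_l² = 182, so Σ(L_z)² = 182 ℏ².
|L| − L_z,max = (√42 − 6)ℏ ≈ 0.4807ℏ.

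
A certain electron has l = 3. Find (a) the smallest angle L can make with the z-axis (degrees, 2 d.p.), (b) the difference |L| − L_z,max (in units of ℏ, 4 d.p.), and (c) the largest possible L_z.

θ_min ≈ 30.00°; |L|−L_z,max ≈ 0.4641ℏ; L_z,max = 3ℏ

cos θ_min = 3/√12, so θ_min ≈ 30.00°.
|L| − L_z,max = (2√3 − 3)ℏ ≈ 0.4641ℏ.
L_z,max = lℏ = 3ℏ.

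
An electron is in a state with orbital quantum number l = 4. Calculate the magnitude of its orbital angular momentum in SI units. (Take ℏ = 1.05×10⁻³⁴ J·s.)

|L| = 4.70×10⁻³⁴ J·s

|L| = ℏ√(l(l+1)) = ℏ√(4·5) = 2√5 ℏ
Numerically, |L| = 4.472 × (1.05×10⁻³⁴ J·s) = 4.70×10⁻³⁴ J·s.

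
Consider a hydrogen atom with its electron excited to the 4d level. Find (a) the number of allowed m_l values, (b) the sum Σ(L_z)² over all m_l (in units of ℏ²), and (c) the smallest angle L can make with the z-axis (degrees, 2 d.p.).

5 values; Σ(L_z)² = 10 ℏ²; θ_min ≈ 35.26°

The 4d level has l = 2.
There are 2l+1 = 5 values of m_l.
Σ m_l² = 10, so Σ(L_z)² = 10 ℏ².
cos θ_min = 2/√6, so θ_min ≈ 35.26°.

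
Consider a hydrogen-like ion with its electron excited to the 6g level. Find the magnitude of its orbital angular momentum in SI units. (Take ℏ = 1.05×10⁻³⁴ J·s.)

|L| = 4.70×10⁻³⁴ J·s

The 6g level has l = 4.
|L| = ℏ√(l(l+1)) = ℏ√(4·5) = 2√5 ℏ
Numerically, |L| = 4.472 × (1.05×10⁻³⁴ J·s) = 4.70×10⁻³⁴ J·s.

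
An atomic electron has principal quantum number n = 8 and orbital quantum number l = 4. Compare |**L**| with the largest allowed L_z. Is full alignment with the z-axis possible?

No: L_z,max = 4ℏ < |L| = 2√5 ℏ ≈ 4.472ℏ

|L| = 2√5 ℏ ≈ 4.4721ℏ, while L_z,max = lℏ = 4ℏ.
Since |L| > L_z,max, the vector can never point exactly along z; the closest it comes is θ_min = arccos(4/√20) ≈ 26.6°.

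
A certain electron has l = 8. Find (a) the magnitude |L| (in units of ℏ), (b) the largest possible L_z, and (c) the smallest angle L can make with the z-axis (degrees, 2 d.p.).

|L| = ℏ√(8·9) = 6√2 ℏ ≈ 8.485ℏ.
L_z,max = lℏ = 8ℏ.
cos θ_min = 8/√72, so θ_min ≈ 19.47°.

|L| = 6√2 ℏ ≈ 8.485ℏ; L_z,max = 8ℏ; θ_min ≈ 19.47°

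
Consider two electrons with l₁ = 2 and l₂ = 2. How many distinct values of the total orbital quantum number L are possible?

By the triangle rule, |l₁ − l₂| ≤ L ≤ l₁ + l₂.
L ∈ {0, 1, 2, 3, 4}.
That is 5 values.

5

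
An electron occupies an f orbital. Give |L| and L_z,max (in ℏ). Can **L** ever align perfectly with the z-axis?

For an f orbital, l = 3.
|L| = 2√3 ℏ ≈ 3.4641ℏ, while L_z,max = lℏ = 3ℏ.
Since |L| > L_z,max, the vector can never point exactly along z; the closest it comes is θ_min = arccos(3/√12) ≈ 30.0°.

No: L_z,max = 3ℏ < |L| = 2√3 ℏ ≈ 3.464ℏ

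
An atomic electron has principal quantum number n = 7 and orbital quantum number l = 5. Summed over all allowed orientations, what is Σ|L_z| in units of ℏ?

Σ|L_z| = 30 ℏ

m_l ∈ {-5, -4, -3, -2, -1, 0, 1, 2, 3, 4, 5}.
Σ|m_l| = 2·5(5+1)/2 = 30.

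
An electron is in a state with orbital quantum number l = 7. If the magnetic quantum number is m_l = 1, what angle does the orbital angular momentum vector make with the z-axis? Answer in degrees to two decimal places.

θ ≈ 82.32°

|L| = √(l(l+1)) ℏ = 2√14 ℏ.
L_z = m_l ℏ = 1ℏ.
cos θ = L_z/|L| = 1/√56, so θ ≈ 82.32°.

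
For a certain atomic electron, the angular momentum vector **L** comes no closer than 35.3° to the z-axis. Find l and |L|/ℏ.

l = 2, |L| = √6 ℏ ≈ 2.449ℏ

cos²θ_min = l/(l+1) = 0.6661.
l = cos²θ/sin²θ ≈ 2.
Then |L| = ℏ√(2·3) = √6 ℏ.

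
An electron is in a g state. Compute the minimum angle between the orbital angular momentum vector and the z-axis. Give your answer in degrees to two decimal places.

θ_min ≈ 26.57°

G corresponds to l = 4.
|L|² = l(l+1)ℏ² = 20ℏ², so |L| = 2√5 ℏ.
The smallest angle corresponds to the largest L_z, i.e. m_l = l = 4, giving L_z = 4ℏ.
cos θ_min = 4/√20, so θ_min ≈ 26.57°.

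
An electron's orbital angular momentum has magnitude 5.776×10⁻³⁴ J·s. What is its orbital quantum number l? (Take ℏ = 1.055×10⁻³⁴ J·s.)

l = 5

Dividing by ℏ: |L|/ℏ ≈ 5.475.
Set l(l+1) = 29.97; the integer solution is l = 5.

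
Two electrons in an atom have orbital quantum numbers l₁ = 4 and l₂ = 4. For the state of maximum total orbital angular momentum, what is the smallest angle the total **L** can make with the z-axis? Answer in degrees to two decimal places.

By the triangle rule, |l₁ − l₂| ≤ L ≤ l₁ + l₂.
Allowed values: L = 0, 1, 2, 3, 4, 5, 6, 7, 8.
The maximum is L = 8, with |L_tot| = ℏ√(8·9) = 6√2 ℏ.
The minimum angle with z is arccos(8/√72) ≈ 19.47°.

θ_min ≈ 19.47°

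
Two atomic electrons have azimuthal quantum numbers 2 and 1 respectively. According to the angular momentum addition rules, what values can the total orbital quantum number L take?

L = 1, 2, 3

L runs from |2 − 1| = 1 to 2 + 1 = 3.
L ∈ {1, 2, 3}.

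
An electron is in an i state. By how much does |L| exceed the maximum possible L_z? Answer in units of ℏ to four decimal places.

|L| − L_z,max ≈ 0.4807ℏ

An i state has l = 6.
|L| = √42 ℏ ≈ 6.4807ℏ, while L_z,max = lℏ = 6ℏ.
The difference is (√42 − 6)ℏ ≈ 0.4807ℏ.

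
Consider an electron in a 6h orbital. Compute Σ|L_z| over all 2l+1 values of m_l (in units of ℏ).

Σ|L_z| = 30 ℏ

6h means n = 6, l = 5.
The allowed m_l values are -5, -4, -3, -2, -1, 0, 1, 2, 3, 4, 5.
Σ|m_l| = 2(1+2+…+5) = 30.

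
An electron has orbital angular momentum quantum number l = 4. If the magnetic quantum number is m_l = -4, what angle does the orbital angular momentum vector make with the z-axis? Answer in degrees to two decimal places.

|L| = √(l(l+1)) ℏ = 2√5 ℏ.
L_z = m_l ℏ = −4ℏ.
cos θ = L_z/|L| = -4/√20, so θ ≈ 153.43°.

θ ≈ 153.43°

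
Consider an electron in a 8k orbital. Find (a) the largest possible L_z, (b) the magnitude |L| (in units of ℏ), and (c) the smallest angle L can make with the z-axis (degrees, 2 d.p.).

8k means n = 8, l = 7.
L_z,max = lℏ = 7ℏ.
|L| = ℏ√(7·8) = 2√14 ℏ ≈ 7.483ℏ.
cos θ_min = 7/√56, so θ_min ≈ 20.70°.

L_z,max = 7ℏ; |L| = 2√14 ℏ ≈ 7.483ℏ; θ_min ≈ 20.70°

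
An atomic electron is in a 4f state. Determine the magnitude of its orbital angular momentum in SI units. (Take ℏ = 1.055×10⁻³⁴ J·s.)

|L| = 3.655×10⁻³⁴ J·s

For 4f, l = 3.
|L| = ℏ√(l(l+1)) = ℏ√(3·4) = 2√3 ℏ
Numerically, |L| = 3.464 × (1.055×10⁻³⁴ J·s) = 3.655×10⁻³⁴ J·s.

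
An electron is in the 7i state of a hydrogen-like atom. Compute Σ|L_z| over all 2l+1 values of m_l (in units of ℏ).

The 7i subshell has l = 6.
The allowed m_l values are -6, -5, -4, -3, -2, -1, 0, 1, 2, 3, 4, 5, 6.
Σ|m_l| = 2·6(6+1)/2 = 42.

Σ|L_z| = 42 ℏ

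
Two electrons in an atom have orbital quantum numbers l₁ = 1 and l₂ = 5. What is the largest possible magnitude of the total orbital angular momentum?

L runs from |1 − 5| = 4 to 1 + 5 = 6.
So L can be 4, 5, 6.
The largest magnitude corresponds to L = 6: |L_tot| = ℏ√(6·7) = √42 ℏ.

|L_tot|_max = √42 ℏ ≈ 6.481ℏ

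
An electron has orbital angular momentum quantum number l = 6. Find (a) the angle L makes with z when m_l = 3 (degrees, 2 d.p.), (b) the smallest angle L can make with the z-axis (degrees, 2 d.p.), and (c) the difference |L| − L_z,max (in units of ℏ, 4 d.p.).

For m_l = 3: cos θ = 3/√42, θ ≈ 62.42°.
cos θ_min = 6/√42, so θ_min ≈ 22.21°.
|L| − L_z,max = (√42 − 6)ℏ ≈ 0.4807ℏ.

θ(m_l=3) ≈ 62.42°; θ_min ≈ 22.21°; |L|−L_z,max ≈ 0.4807ℏ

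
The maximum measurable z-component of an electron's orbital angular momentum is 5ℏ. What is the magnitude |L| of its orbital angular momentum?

The maximum L_z equals lℏ, giving l = 5.
Then |L| = ℏ√(5·6) = √30 ℏ.

|L| = √30 ℏ ≈ 5.477ℏ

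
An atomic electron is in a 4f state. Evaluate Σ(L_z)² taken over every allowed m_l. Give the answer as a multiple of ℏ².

4f means n = 4, l = 3.
The allowed m_l values are -3, -2, -1, 0, 1, 2, 3.
Σ m_l² = l(l+1)(2l+1)/3 = 3·4·7/3 = 28.

Σ(L_z)² = 28 ℏ²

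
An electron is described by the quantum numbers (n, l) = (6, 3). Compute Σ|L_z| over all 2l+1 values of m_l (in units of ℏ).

The allowed m_l values are -3, -2, -1, 0, 1, 2, 3.
Σ|m_l| = 2·3(3+1)/2 = 12.

Σ|L_z| = 12 ℏ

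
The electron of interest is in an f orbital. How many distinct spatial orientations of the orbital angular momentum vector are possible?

7

For an f orbital, l = 3.
The number of m_l values is 2l + 1 = 2·3 + 1 = 7.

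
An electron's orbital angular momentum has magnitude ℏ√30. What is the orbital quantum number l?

Since |L|² = l(l+1)ℏ², l(l+1) = 30.
The positive root is l = 5.

l = 5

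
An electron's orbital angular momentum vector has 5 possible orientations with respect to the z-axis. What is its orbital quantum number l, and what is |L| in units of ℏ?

Since there are 2l+1 = 5 values of m_l, l = 2.
Then |L| = √(l(l+1)) ℏ = √6 ℏ.

l = 2, |L| = √6 ℏ ≈ 2.449ℏ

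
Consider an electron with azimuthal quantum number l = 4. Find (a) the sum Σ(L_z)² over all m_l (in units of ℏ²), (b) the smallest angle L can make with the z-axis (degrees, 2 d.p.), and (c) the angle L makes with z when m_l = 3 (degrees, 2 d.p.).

Σ m_l² = 60, so Σ(L_z)² = 60 ℏ².
cos θ_min = 4/√20, so θ_min ≈ 26.57°.
For m_l = 3: cos θ = 3/√20, θ ≈ 47.87°.

Σ(L_z)² = 60 ℏ²; θ_min ≈ 26.57°; θ(m_l=3) ≈ 47.87°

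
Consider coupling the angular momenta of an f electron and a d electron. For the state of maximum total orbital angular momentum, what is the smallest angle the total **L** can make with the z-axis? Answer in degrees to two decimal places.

θ_min ≈ 24.09°

The total orbital quantum number L ranges from |l₁ − l₂| to l₁ + l₂ in integer steps.
Allowed values: L = 1, 2, 3, 4, 5.
The maximum is L = 5, with |L_tot| = ℏ√(5·6) = √30 ℏ.
The minimum angle with z is arccos(5/√30) ≈ 24.09°.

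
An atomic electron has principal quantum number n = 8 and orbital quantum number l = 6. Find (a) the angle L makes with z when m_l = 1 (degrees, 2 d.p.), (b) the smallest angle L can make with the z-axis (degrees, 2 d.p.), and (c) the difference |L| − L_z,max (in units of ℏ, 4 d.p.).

θ(m_l=1) ≈ 81.12°; θ_min ≈ 22.21°; |L|−L_z,max ≈ 0.4807ℏ

For m_l = 1: cos θ = 1/√42, θ ≈ 81.12°.
cos θ_min = 6/√42, so θ_min ≈ 22.21°.
|L| − L_z,max = (√42 − 6)ℏ ≈ 0.4807ℏ.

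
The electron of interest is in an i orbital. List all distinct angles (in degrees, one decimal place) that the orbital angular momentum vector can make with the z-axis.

θ ∈ {22.2°, 39.5°, 51.9°, 62.4°, 72.0°, 81.1°, 90.0°, 98.9°, 108.0°, 117.6°, 128.1°, 140.5°, 157.8°}

For an i orbital, l = 6.
|L|² = l(l+1)ℏ² = 42ℏ², so |L| = √42 ℏ.
cos θ = m_l/√42 for each m_l ∈ {-6, -5, -4, -3, -2, -1, 0, 1, 2, 3, 4, 5, 6}.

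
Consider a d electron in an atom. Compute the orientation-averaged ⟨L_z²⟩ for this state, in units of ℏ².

The letter d corresponds to l = 2.
m_l runs from −2 to 2, i.e. {-2, -1, 0, 1, 2}.
⟨L_z²⟩ = ℏ²·l(l+1)/3 = 2ℏ².

⟨L_z²⟩ = 2 ℏ²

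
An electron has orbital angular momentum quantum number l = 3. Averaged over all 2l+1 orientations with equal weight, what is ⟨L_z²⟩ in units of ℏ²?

⟨L_z²⟩ = 4 ℏ²

m_l runs from −3 to 3, i.e. {-3, -2, -1, 0, 1, 2, 3}.
⟨L_z²⟩ = ℏ²·(Σ m_l²)/(2l+1) = ℏ²·28/7 = 4ℏ².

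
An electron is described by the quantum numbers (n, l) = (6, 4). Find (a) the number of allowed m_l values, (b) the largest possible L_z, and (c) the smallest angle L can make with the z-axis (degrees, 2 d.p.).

There are 2l+1 = 9 values of m_l.
L_z,max = lℏ = 4ℏ.
cos θ_min = 4/√20, so θ_min ≈ 26.57°.

9 values; L_z,max = 4ℏ; θ_min ≈ 26.57°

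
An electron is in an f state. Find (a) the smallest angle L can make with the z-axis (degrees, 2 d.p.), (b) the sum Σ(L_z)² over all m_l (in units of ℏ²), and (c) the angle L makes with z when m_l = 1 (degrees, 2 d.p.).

The letter f corresponds to l = 3.
cos θ_min = 3/√12, so θ_min ≈ 30.00°.
Σ m_l² = 28, so Σ(L_z)² = 28 ℏ².
For m_l = 1: cos θ = 1/√12, θ ≈ 73.22°.

θ_min ≈ 30.00°; Σ(L_z)² = 28 ℏ²; θ(m_l=1) ≈ 73.22°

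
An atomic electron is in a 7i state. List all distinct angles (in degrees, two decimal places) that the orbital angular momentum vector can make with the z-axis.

For 7i, l = 6.
|L| = √(l(l+1)) ℏ = √42 ℏ.
cos θ = m_l/√42 for each m_l ∈ {-6, -5, -4, -3, -2, -1, 0, 1, 2, 3, 4, 5, 6}.

θ ∈ {22.21°, 39.51°, 51.89°, 62.42°, 72.02°, 81.12°, 90.00°, 98.88°, 107.98°, 117.58°, 128.11°, 140.49°, 157.79°}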